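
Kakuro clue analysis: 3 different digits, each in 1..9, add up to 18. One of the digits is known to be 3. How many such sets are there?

2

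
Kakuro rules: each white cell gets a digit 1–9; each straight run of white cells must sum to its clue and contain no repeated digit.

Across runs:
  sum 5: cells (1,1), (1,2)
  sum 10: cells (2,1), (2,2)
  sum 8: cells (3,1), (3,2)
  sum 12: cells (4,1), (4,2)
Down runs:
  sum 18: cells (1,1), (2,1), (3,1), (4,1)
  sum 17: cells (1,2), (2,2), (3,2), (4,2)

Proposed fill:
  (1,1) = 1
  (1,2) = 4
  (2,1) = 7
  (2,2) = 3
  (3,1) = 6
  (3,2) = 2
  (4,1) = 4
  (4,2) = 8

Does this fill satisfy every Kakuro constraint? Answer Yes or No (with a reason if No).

Yes

Across: 1+4=5; 7+3=10; 6+2=8; 4+8=12. Down: 1+7+6+4=18; 4+3+2+8=17. No digit repeats within any run.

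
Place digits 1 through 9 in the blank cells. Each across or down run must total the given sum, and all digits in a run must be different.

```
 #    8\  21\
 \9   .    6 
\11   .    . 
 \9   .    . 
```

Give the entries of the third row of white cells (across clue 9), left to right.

1 8

R1C1 = 9 − 6 = 3 completes the 9 across.
Given what's placed, R2C1 must be 4 to fit the 11 across and 8 down.
R2C2 = 11 − 4 = 7 completes the 11 across.
R3C1 = 8 − 7 = 1 completes the 8 down.
R3C2 = 9 − 1 = 8 completes the 9 across.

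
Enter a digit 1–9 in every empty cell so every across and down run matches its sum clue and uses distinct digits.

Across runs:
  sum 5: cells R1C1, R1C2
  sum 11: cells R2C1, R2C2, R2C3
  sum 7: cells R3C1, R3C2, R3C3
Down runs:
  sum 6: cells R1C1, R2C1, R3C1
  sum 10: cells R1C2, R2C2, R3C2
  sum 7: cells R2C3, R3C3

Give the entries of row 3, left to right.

7 in 3 cells must be {1,2,4}; 6 in 3 cells must be {1,2,3}.
Nothing is forced directly, so branch on R3C2, whose candidates are 1 or 2 or 4. If R3C2 = 2: that forces R3C1 = 1, R3C3 = 4, R2C3 = 3, R2C1 = 2, after which R2C2 would have to be in {6} for the 11 across but in {1,3,5,7} for the 10 down — contradiction. If R3C2 = 4: that forces R1C2 = 1, R2C2 = 5, after which R1C1 would have to be in {4} for the 5 across but in {1,2,3} for the 6 down — contradiction. So R3C2 = 1.
Given what's placed, R3C1 must be 2 to fit the 7 across and 6 down.
R3C3 = 7 − 3 = 4 completes the 7 across.

2, 1, 4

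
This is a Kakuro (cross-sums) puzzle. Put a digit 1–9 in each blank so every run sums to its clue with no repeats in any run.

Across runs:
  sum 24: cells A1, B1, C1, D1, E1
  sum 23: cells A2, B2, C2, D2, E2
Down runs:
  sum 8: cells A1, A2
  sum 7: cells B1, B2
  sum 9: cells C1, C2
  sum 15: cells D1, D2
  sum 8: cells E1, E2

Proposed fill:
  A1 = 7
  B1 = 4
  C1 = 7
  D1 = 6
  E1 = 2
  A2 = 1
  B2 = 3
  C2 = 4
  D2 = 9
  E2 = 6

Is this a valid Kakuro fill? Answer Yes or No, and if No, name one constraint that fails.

No — the down run C1–C2 sums to 11, not 9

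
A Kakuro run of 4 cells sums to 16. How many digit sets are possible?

8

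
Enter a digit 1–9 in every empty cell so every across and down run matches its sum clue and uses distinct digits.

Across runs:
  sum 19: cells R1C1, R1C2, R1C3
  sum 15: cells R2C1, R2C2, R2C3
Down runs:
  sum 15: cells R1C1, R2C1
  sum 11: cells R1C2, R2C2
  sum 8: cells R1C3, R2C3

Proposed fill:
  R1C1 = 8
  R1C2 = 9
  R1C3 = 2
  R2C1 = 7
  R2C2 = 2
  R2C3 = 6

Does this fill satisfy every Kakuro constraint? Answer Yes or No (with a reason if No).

Yes

Across: 8+9+2=19; 7+2+6=15. Down: 8+7=15; 9+2=11; 2+6=8. No digit repeats within any run.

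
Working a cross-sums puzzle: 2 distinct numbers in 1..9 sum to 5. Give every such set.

2 distinct digits from 1–9 sum between 3 and 17.

{1,4}; {2,3}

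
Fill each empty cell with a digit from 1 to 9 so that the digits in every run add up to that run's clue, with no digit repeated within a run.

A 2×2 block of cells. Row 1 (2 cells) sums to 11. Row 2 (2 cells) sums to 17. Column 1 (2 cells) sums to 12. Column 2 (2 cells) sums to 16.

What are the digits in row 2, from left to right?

8 9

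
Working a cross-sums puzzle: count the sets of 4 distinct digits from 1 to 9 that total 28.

2

4 distinct digits from 1–9 sum between 10 and 30.
Enumerating: {4,7,8,9}, {5,6,8,9}.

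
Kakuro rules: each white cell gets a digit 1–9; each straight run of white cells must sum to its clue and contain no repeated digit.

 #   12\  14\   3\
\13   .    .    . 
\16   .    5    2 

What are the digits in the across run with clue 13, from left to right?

3, 9, 1

3 in 2 cells must be {1,2}.
R1C2 = 14 − 5 = 9 completes the 14 down.
R1C3 = 3 − 2 = 1 completes the 3 down.
R2C1 = 16 − 7 = 9 completes the 16 across.
R1C1 = 13 − 10 = 3 completes the 13 across.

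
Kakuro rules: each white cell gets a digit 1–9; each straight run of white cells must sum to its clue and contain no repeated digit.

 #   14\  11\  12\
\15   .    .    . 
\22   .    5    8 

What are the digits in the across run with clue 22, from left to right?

9, 5, 8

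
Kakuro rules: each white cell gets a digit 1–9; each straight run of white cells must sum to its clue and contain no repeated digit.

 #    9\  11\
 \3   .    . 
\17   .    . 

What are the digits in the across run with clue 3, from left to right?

3 in 2 cells must be {1,2}; 17 in 2 cells must be {8,9}.
The 3 across and the 11 down share only 2, so R1C2 = 2.
The 17 across and the 9 down share only 8, so R2C1 = 8.
R2C2 = 17 − 8 = 9 completes the 17 across.
R1C1 = 3 − 2 = 1 completes the 3 across.

1, 2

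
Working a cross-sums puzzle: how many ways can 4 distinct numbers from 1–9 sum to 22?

11

4 distinct digits from 1–9 sum between 10 and 30.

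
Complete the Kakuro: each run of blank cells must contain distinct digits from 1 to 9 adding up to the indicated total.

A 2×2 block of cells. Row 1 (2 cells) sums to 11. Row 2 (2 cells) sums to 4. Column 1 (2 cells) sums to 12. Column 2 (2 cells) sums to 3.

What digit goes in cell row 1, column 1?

4 in 2 cells must be {1,3}; 3 in 2 cells must be {1,2}.
The 11 across and the 3 down share only 2, so (1,2) = 2.
The 4 across and the 12 down share only 3, so (2,1) = 3.
(2,2) = 4 − 3 = 1 completes the 4 across.
(1,1) = 11 − 2 = 9 completes the 11 across.

9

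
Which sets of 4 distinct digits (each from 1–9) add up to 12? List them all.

4 distinct digits from 1–9 sum between 10 and 30.

{1,2,3,6}; {1,2,4,5}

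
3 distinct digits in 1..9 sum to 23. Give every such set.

{6,8,9}

3 distinct digits from 1–9 sum between 6 and 24.
Only one set works: {6,8,9}.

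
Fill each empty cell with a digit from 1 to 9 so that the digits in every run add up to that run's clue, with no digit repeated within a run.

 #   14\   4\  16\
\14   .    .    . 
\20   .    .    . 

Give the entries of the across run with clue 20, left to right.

8, 3, 9

4 in 2 cells must be {1,3}; 16 in 2 cells must be {7,9}.
The 20 across and the 4 down share only 3, so R2C2 = 3.
Given what's placed, R2C3 must be 9 to fit the 20 across and 16 down.
R1C2 = 4 − 3 = 1 completes the 4 down.
R1C3 = 16 − 9 = 7 completes the 16 down.
R2C1 = 20 − 12 = 8 completes the 20 across.
R1C1 = 14 − 8 = 6 completes the 14 across.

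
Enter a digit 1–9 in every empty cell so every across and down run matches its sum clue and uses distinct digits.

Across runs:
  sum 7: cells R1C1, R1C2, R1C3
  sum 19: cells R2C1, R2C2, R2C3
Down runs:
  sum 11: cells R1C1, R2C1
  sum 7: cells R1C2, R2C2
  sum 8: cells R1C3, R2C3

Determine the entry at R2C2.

3

7 in 3 cells must be {1,2,4}.
Nothing is forced directly, so branch on R1C1, whose candidates are 2 or 4. If R1C1 = 4: that forces R2C1 = 7, R2C3 = 3, after which R1C3 would have to be in {1,2} for the 7 across but in {5} for the 8 down — contradiction. So R1C1 = 2.
Given what's placed, R1C3 must be 1 to fit the 7 across and 8 down.
R2C1 = 11 − 2 = 9 completes the 11 down.
R2C3 = 8 − 1 = 7 completes the 8 down.
R1C2 = 7 − 3 = 4 completes the 7 across.
R2C2 = 19 − 16 = 3 completes the 19 across.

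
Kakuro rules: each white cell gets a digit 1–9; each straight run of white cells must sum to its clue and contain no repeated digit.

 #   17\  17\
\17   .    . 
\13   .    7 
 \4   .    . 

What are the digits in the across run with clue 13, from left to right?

6 7

17 in 2 cells must be {8,9}; 4 in 2 cells must be {1,3}.
R2C1 = 13 − 7 = 6 completes the 13 across.
R3C1 = 3: the only remaining digit allowed by both the 4 across and the 17 down.
R3C2 = 4 − 3 = 1 completes the 4 across.
R1C1 = 17 − 9 = 8 completes the 17 down.
R1C2 = 17 − 8 = 9 completes the 17 across.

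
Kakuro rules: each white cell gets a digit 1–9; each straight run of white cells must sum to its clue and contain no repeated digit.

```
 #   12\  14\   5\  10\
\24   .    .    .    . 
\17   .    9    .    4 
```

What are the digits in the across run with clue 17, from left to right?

R1C2 = 14 − 9 = 5 completes the 14 down.
R1C4 = 10 − 4 = 6 completes the 10 down.
Given what's placed, R2C1 must be 3 to fit the 17 across and 12 down.
R2C3 = 17 − 16 = 1 completes the 17 across.
R1C1 = 12 − 3 = 9 completes the 12 down.
R1C3 = 24 − 20 = 4 completes the 24 across.

3 9 1 4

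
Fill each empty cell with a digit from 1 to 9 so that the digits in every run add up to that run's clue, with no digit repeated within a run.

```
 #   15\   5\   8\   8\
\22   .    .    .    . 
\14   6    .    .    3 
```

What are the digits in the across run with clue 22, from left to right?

R1C1 = 15 − 6 = 9 completes the 15 down.
R1C4 = 8 − 3 = 5 completes the 8 down.
Given what's placed, R2C3 must be 1 to fit the 14 across and 8 down.
R1C3 = 8 − 1 = 7 completes the 8 down.
R2C2 = 14 − 10 = 4 completes the 14 across.
R1C2 = 22 − 21 = 1 completes the 22 across.

9 1 7 5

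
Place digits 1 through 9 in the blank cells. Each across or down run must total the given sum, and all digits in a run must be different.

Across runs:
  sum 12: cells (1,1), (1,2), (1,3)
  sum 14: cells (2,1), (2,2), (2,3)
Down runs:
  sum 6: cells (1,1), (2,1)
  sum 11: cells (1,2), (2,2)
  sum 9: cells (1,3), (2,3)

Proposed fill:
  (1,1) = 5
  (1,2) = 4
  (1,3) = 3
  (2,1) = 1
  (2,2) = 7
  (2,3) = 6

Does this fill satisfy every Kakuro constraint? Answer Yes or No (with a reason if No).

Yes

Across: 5+4+3=12; 1+7+6=14. Down: 5+1=6; 4+7=11; 3+6=9. No digit repeats within any run.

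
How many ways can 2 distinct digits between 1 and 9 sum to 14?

2 distinct digits from 1–9 sum between 3 and 17.
Enumerating: {5,9}, {6,8}.

2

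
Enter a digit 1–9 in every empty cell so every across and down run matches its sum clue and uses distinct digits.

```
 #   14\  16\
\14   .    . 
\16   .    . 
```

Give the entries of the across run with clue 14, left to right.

5 9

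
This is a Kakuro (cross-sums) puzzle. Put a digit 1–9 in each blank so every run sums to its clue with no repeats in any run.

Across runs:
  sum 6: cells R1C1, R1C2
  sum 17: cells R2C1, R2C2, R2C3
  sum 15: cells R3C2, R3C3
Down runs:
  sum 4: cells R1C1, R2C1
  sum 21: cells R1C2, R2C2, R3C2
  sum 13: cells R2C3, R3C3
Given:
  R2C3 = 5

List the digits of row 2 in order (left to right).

4 in 2 cells must be {1,3}.
Only 1 fits R1C1 under both its across sum 6 and down sum 4.
R1C2 = 6 − 1 = 5 completes the 6 across.
R2C1 = 4 − 1 = 3 completes the 4 down.
R2C2 = 17 − 8 = 9 completes the 17 across.
R3C2 = 21 − 14 = 7 completes the 21 down.
R3C3 = 15 − 7 = 8 completes the 15 across.

3 9 5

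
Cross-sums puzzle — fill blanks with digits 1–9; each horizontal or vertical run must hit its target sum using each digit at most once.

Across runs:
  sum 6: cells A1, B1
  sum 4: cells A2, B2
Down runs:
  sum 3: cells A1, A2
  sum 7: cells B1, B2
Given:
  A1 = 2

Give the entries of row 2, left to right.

4 in 2 cells must be {1,3}; 3 in 2 cells must be {1,2}.
B1 = 6 − 2 = 4 completes the 6 across.
A2 = 3 − 2 = 1 completes the 3 down.
B2 = 4 − 1 = 3 completes the 4 across.

1 3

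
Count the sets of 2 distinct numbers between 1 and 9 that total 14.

2

2 distinct digits from 1–9 sum between 3 and 17.
Enumerating: {5,9}, {6,8}.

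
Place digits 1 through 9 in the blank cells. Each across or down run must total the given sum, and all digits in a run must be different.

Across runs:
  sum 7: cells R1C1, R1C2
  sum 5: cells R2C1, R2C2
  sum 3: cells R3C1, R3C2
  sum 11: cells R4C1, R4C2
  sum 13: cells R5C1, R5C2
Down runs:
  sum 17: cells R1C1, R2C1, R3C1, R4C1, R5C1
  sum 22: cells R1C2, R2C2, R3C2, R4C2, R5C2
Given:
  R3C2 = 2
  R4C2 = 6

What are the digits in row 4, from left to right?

5 6

3 in 2 cells must be {1,2}.
R3C1 = 3 − 2 = 1 completes the 3 across.
R4C1 = 11 − 6 = 5 completes the 11 across.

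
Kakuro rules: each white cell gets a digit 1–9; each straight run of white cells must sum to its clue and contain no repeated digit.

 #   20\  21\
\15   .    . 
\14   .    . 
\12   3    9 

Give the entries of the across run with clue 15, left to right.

8 7

Nothing is forced directly, so branch on R1C1, whose candidates are 8 or 9. If R1C1 = 9: then R1C2 would have to be in {6} for the 15 across but in {4,5,7,8} for the 21 down — contradiction. So R1C1 = 8.
R1C2 = 15 − 8 = 7 completes the 15 across.
R2C1 = 20 − 11 = 9 completes the 20 down.
R2C2 = 14 − 9 = 5 completes the 14 across.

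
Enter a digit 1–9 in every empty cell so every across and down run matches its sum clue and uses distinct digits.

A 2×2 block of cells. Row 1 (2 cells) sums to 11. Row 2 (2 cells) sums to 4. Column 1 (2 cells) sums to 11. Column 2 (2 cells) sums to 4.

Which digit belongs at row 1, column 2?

4 in 2 cells must be {1,3}.
The 11 across and the 4 down share only 3, so (1,2) = 3.
The 4 across and the 11 down share only 3, so (2,1) = 3.
(2,2) = 4 − 3 = 1 completes the 4 across.
(1,1) = 11 − 3 = 8 completes the 11 across.

3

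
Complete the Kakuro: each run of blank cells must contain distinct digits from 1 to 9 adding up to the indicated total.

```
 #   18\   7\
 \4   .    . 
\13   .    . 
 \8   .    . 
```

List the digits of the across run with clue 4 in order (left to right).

3 1

4 in 2 cells must be {1,3}; 7 in 3 cells must be {1,2,4}.
The 4 across and the 7 down share only 1, so R1C2 = 1.
Given what's placed, R2C2 must be 4 to fit the 13 across and 7 down.
R3C2 = 7 − 5 = 2 completes the 7 down.
R1C1 = 4 − 1 = 3 completes the 4 across.
R2C1 = 13 − 4 = 9 completes the 13 across.
R3C1 = 8 − 2 = 6 completes the 8 across.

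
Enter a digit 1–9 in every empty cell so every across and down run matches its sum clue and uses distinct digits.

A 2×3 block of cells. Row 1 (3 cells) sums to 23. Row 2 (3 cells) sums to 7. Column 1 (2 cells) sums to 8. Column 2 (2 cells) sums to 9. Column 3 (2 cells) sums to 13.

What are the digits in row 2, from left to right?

23 in 3 cells must be {6,8,9}; 7 in 3 cells must be {1,2,4}.
The 23 across and the 8 down share only 6, so (1,1) = 6.
Given what's placed, (1,2) must be 8 to fit the 23 across and 9 down.
(1,3) = 23 − 14 = 9 completes the 23 across.
(2,1) = 8 − 6 = 2 completes the 8 down.
(2,2) = 9 − 8 = 1 completes the 9 down.
(2,3) = 7 − 3 = 4 completes the 7 across.

2, 1, 4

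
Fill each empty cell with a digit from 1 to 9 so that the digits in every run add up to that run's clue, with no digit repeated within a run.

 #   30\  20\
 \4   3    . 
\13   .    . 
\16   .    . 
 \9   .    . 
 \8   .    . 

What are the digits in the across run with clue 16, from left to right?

9, 7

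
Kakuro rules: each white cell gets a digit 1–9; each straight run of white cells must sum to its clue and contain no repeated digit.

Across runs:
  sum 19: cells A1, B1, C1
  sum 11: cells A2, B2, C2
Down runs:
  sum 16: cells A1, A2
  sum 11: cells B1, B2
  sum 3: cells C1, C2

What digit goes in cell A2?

7

16 in 2 cells must be {7,9}; 3 in 2 cells must be {1,2}.
The 19 across and the 3 down share only 2, so C1 = 2.
The 11 across and the 16 down share only 7, so A2 = 7.
B2 = 3: the only remaining digit allowed by both the 11 across and the 11 down.
C2 = 11 − 10 = 1 completes the 11 across.
A1 = 16 − 7 = 9 completes the 16 down.
B1 = 19 − 11 = 8 completes the 19 across.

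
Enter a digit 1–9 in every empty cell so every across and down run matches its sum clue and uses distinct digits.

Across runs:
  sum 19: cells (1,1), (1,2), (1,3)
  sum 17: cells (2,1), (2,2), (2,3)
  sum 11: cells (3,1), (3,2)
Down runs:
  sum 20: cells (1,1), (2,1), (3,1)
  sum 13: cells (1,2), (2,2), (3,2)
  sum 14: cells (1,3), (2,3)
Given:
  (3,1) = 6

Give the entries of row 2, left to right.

9 2 6

(3,2) = 11 − 6 = 5 completes the 11 across.
Nothing is forced directly, so branch on (1,1), whose candidates are 5 or 9. If (1,1) = 9: that forces (2,1) = 5, after which (2,2) would have to be in {3,4,8,9} for the 17 across but in {1,2,6,7} for the 13 down — contradiction. So (1,1) = 5.
Given what's placed, (1,2) must be 6 to fit the 19 across and 13 down.
(1,3) = 19 − 11 = 8 completes the 19 across.
(2,1) = 20 − 11 = 9 completes the 20 down.
(2,2) = 13 − 11 = 2 completes the 13 down.
(2,3) = 17 − 11 = 6 completes the 17 across.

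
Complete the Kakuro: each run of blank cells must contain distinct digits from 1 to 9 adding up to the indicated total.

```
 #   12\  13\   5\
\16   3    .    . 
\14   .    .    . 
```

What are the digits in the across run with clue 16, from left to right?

3 9 4

R1C3 = 4: the only remaining digit allowed by both the 16 across and the 5 down.
R2C1 = 12 − 3 = 9 completes the 12 down.
R2C2 = 4: the only remaining digit allowed by both the 14 across and the 13 down.
R2C3 = 14 − 13 = 1 completes the 14 across.
R1C2 = 16 − 7 = 9 completes the 16 across.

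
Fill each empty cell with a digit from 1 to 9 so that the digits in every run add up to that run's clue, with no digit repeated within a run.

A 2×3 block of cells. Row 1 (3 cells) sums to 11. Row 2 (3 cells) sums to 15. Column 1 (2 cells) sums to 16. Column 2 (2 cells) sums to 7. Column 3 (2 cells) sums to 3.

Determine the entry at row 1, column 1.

16 in 2 cells must be {7,9}; 3 in 2 cells must be {1,2}.
The 11 across and the 16 down share only 7, so (1,1) = 7.
Given what's placed, (1,3) must be 1 to fit the 11 across and 3 down.
(2,1) = 16 − 7 = 9 completes the 16 down.
(2,3) = 3 − 1 = 2 completes the 3 down.
(1,2) = 11 − 8 = 3 completes the 11 across.
(2,2) = 15 − 11 = 4 completes the 15 across.

7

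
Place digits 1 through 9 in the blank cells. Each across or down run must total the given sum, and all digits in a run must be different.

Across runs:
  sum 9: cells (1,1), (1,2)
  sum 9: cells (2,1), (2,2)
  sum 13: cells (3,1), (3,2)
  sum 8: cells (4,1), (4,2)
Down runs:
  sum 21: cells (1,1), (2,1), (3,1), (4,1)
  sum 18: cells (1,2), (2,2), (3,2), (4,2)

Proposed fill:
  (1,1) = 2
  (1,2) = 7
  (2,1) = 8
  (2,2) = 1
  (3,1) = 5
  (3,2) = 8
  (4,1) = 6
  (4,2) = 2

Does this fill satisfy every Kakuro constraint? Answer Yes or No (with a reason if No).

Yes

Across: 2+7=9; 8+1=9; 5+8=13; 6+2=8. Down: 2+8+5+6=21; 7+1+8+2=18. No digit repeats within any run.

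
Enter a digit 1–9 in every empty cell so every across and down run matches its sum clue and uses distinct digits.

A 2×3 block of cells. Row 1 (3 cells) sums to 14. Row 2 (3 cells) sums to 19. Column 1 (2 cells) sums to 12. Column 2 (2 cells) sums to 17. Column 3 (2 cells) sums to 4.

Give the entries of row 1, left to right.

17 in 2 cells must be {8,9}; 4 in 2 cells must be {1,3}.
The 19 across and the 4 down share only 3, so (2,3) = 3.
(1,3) = 4 − 3 = 1 completes the 4 down.
Given what's placed, (2,2) must be 9 to fit the 19 across and 17 down.
(1,2) = 17 − 9 = 8 completes the 17 down.
(2,1) = 19 − 12 = 7 completes the 19 across.
(1,1) = 14 − 9 = 5 completes the 14 across.

5 8 1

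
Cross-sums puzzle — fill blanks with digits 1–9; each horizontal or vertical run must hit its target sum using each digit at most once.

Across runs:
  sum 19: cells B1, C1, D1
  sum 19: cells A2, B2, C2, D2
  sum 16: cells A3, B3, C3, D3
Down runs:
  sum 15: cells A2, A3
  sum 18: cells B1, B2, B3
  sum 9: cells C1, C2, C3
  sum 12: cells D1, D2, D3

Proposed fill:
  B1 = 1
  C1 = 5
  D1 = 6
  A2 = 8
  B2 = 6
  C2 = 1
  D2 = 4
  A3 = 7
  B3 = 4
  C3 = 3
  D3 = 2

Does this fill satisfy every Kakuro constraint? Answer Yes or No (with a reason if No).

No — the across run B1–D1 sums to 12, not 19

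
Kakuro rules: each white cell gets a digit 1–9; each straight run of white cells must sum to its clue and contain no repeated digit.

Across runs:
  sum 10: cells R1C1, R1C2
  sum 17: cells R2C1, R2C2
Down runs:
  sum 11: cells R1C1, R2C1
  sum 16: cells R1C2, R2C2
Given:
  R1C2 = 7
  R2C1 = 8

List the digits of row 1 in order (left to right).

3 7

17 in 2 cells must be {8,9}; 16 in 2 cells must be {7,9}.
R1C1 = 10 − 7 = 3 completes the 10 across.
R2C2 = 17 − 8 = 9 completes the 17 across.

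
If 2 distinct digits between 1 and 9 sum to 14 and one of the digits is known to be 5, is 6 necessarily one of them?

The only way to make 14 from 2 distinct digits under that restriction is {5,9}, which does not contain 6.

No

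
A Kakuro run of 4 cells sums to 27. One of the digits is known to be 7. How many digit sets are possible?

4 distinct digits from 1–9 sum between 10 and 30.
Keeping only sets containing 7.
Enumerating: {3,7,8,9}, {5,6,7,9}.

2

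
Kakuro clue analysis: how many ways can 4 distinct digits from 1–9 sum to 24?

8

4 distinct digits from 1–9 sum between 10 and 30.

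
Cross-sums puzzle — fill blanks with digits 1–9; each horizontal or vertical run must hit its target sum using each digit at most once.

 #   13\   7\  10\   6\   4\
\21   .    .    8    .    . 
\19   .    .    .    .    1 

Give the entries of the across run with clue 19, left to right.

4 in 2 cells must be {1,3}.
R1C5 = 4 − 1 = 3 completes the 4 down.
R2C3 = 10 − 8 = 2 completes the 10 down.
No cell is forced outright now. R2C4 can only be 4 or 5 (the digits allowed by both its 19 across and its 6 down). If R2C4 = 4: that forces R1C4 = 2, R1C1 = 7, R1C2 = 1, after which R2C1 would have to be in {3,5,7,9} for the 19 across but in {6} for the 13 down — contradiction. So R2C4 = 5.
R1C4 = 6 − 5 = 1 completes the 6 down.
Nothing is forced directly, so branch on R2C2, whose candidates are 3 or 4. If R2C2 = 4: then R1C2 would have to be in {2,4,5,7} for the 21 across but in {3} for the 7 down — contradiction. So R2C2 = 3.
R1C2 = 7 − 3 = 4 completes the 7 down.
R2C1 = 19 − 11 = 8 completes the 19 across.

8 3 2 5 1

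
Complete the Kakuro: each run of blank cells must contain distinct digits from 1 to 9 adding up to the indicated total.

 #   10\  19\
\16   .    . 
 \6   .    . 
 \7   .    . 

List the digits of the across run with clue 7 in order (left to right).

1 6

16 in 2 cells must be {7,9}.
The 16 across and the 10 down share only 7, so R1C1 = 7.
R1C2 = 16 − 7 = 9 completes the 16 across.
Nothing is forced directly, so branch on R2C1, whose candidates are 1 or 2. If R2C1 = 1: then R2C2 would have to be in {5} for the 6 across but in {2,3,4,6,7,8} for the 19 down — contradiction. So R2C1 = 2.
R2C2 = 6 − 2 = 4 completes the 6 across.
R3C1 = 10 − 9 = 1 completes the 10 down.
R3C2 = 7 − 1 = 6 completes the 7 across.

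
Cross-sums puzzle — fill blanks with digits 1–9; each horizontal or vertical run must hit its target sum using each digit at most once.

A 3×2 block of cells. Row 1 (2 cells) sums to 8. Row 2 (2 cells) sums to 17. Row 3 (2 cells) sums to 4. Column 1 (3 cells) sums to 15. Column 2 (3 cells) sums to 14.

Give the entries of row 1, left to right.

6 2

17 in 2 cells must be {8,9}; 4 in 2 cells must be {1,3}.
Nothing is forced directly, so branch on (2,1), whose candidates are 8 or 9. If (2,1) = 9: that forces (2,2) = 8, (3,1) = 1, after which (3,2) would have to be in {3} for the 4 across but in {1,2,4,5} for the 14 down — contradiction. So (2,1) = 8.
(2,2) = 17 − 8 = 9 completes the 17 across.
Nothing is forced directly, so branch on (3,1), whose candidates are 1 or 3. If (3,1) = 3: then (1,1) would have to be in {1,2,3,5,6,7} for the 8 across but in {4} for the 15 down — contradiction. So (3,1) = 1.
(1,1) = 15 − 9 = 6 completes the 15 down.
(1,2) = 8 − 6 = 2 completes the 8 across.
(3,2) = 4 − 1 = 3 completes the 4 across.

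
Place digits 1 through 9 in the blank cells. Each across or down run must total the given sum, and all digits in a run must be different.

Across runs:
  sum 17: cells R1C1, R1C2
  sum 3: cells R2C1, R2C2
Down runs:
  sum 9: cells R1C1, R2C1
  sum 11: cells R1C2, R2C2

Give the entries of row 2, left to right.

1, 2

17 in 2 cells must be {8,9}; 3 in 2 cells must be {1,2}.
The 17 across and the 9 down share only 8, so R1C1 = 8.
R1C2 = 17 − 8 = 9 completes the 17 across.
R2C1 = 9 − 8 = 1 completes the 9 down.
R2C2 = 3 − 1 = 2 completes the 3 across.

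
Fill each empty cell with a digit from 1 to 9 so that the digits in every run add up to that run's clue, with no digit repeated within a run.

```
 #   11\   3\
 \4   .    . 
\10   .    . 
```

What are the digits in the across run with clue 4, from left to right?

3, 1

4 in 2 cells must be {1,3}; 3 in 2 cells must be {1,2}.
The 4 across and the 11 down share only 3, so R1C1 = 3.
R1C2 = 4 − 3 = 1 completes the 4 across.
R2C1 = 11 − 3 = 8 completes the 11 down.
R2C2 = 10 − 8 = 2 completes the 10 across.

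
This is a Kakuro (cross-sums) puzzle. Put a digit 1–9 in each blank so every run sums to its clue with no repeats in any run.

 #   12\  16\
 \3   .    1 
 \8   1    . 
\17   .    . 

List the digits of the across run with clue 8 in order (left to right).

1 7

3 in 2 cells must be {1,2}; 17 in 2 cells must be {8,9}.
R1C1 = 3 − 1 = 2 completes the 3 across.
R2C2 = 8 − 1 = 7 completes the 8 across.
R3C1 = 12 − 3 = 9 completes the 12 down.
R3C2 = 17 − 9 = 8 completes the 17 across.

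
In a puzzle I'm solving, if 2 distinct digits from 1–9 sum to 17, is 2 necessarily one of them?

No

The only way to make 17 from 2 distinct digits is {8,9}, which does not contain 2.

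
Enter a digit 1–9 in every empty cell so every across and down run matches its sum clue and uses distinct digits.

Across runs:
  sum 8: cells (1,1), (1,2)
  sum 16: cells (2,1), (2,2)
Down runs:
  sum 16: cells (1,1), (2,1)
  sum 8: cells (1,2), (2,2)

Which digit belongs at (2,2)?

16 in 2 cells must be {7,9}.
The 8 across and the 16 down share only 7, so (1,1) = 7.
(1,2) = 8 − 7 = 1 completes the 8 across.
(2,1) = 16 − 7 = 9 completes the 16 down.
(2,2) = 16 − 9 = 7 completes the 16 across.

7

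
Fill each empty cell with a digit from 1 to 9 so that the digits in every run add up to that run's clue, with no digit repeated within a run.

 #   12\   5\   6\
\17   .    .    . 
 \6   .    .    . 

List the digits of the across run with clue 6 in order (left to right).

3, 2, 1

6 in 3 cells must be {1,2,3}.
The 6 across and the 12 down share only 3, so R2C1 = 3.
R1C1 = 12 − 3 = 9 completes the 12 down.
Nothing is forced directly, so branch on R2C2, whose candidates are 1 or 2. If R2C2 = 1: then R1C2 would have to be in {1,2,3,5,6,7} for the 17 across but in {4} for the 5 down — contradiction. So R2C2 = 2.
R1C2 = 5 − 2 = 3 completes the 5 down.
R1C3 = 17 − 12 = 5 completes the 17 across.
R2C3 = 6 − 5 = 1 completes the 6 across.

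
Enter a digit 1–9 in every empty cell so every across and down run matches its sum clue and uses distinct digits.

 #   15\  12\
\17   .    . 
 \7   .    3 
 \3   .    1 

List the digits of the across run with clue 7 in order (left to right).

17 in 2 cells must be {8,9}; 3 in 2 cells must be {1,2}.
R1C2 = 12 − 4 = 8 completes the 12 down.
R2C1 = 7 − 3 = 4 completes the 7 across.
R3C1 = 3 − 1 = 2 completes the 3 across.
R1C1 = 17 − 8 = 9 completes the 17 across.

4 3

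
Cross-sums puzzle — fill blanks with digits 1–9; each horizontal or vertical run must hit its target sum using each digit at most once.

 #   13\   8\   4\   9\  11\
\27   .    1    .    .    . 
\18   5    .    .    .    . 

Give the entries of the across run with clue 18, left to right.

4 in 2 cells must be {1,3}.
R1C1 = 13 − 5 = 8 completes the 13 down.
Given what's placed, R1C3 must be 3 to fit the 27 across and 4 down.
Given what's placed, R1C4 must be 6 to fit the 27 across and 9 down.
R1C5 = 27 − 18 = 9 completes the 27 across.
R2C2 = 8 − 1 = 7 completes the 8 down.
R2C3 = 4 − 3 = 1 completes the 4 down.
R2C4 = 9 − 6 = 3 completes the 9 down.
R2C5 = 18 − 16 = 2 completes the 18 across.

5, 7, 1, 3, 2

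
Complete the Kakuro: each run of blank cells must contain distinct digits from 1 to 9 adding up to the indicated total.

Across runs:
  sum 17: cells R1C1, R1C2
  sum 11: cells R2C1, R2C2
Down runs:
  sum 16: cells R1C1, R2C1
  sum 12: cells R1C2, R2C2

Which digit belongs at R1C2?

17 in 2 cells must be {8,9}; 16 in 2 cells must be {7,9}.
The 17 across and the 16 down share only 9, so R1C1 = 9.
R1C2 = 17 − 9 = 8 completes the 17 across.
R2C1 = 16 − 9 = 7 completes the 16 down.
R2C2 = 11 − 7 = 4 completes the 11 across.

8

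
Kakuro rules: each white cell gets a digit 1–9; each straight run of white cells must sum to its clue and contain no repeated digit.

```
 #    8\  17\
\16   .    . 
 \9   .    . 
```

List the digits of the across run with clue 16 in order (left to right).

7, 9

16 in 2 cells must be {7,9}; 17 in 2 cells must be {8,9}.
The 16 across and the 8 down share only 7, so R1C1 = 7.
R1C2 = 16 − 7 = 9 completes the 16 across.
R2C1 = 8 − 7 = 1 completes the 8 down.
R2C2 = 9 − 1 = 8 completes the 9 across.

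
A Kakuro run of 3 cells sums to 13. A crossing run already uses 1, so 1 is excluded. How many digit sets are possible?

3 distinct digits from 1–9 sum between 6 and 24.
Dropping sets that contain 1.
Enumerating: {2,3,8}, {2,4,7}, {2,5,6}, {3,4,6}.

4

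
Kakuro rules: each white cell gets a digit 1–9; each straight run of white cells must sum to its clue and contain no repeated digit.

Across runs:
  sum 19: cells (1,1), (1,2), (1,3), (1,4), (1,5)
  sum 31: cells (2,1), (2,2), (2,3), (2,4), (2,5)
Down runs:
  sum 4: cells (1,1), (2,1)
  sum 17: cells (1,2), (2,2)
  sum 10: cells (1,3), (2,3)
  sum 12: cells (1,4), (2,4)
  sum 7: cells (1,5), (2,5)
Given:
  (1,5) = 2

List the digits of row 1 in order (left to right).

4 in 2 cells must be {1,3}; 17 in 2 cells must be {8,9}.
(2,5) = 7 − 2 = 5 completes the 7 down.
Given what's placed, (2,1) must be 3 to fit the 31 across and 4 down.
(1,1) = 4 − 3 = 1 completes the 4 down.
Nothing is forced directly, so branch on (1,2), whose candidates are 8 or 9. If (1,2) = 8: that forces (1,3) = 3, (1,4) = 5, (2,2) = 9, after which (2,3) would have to be in {6,8} for the 31 across but in {7} for the 10 down — contradiction. So (1,2) = 9.
(2,2) = 17 − 9 = 8 completes the 17 down.
Given what's placed, (2,4) must be 9 to fit the 31 across and 12 down.
(1,4) = 12 − 9 = 3 completes the 12 down.
(2,3) = 31 − 25 = 6 completes the 31 across.
(1,3) = 19 − 15 = 4 completes the 19 across.

1 9 4 3 2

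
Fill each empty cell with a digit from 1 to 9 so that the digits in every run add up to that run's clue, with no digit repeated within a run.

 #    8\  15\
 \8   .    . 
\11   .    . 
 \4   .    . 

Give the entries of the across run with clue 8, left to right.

4 in 2 cells must be {1,3}.
Nothing is forced directly, so branch on R3C2, whose candidates are 1 or 3. If R3C2 = 1: that forces R3C1 = 3, R1C1 = 1, after which R1C2 would have to be in {7} for the 8 across but in {5,6,8,9} for the 15 down — contradiction. So R3C2 = 3.
R3C1 = 4 − 3 = 1 completes the 4 across.
Nothing is forced directly, so branch on R1C2, whose candidates are 5 or 7. If R1C2 = 7: then R1C1 would have to be in {1} for the 8 across but in {2,3,4,5} for the 8 down — contradiction. So R1C2 = 5.
R1C1 = 8 − 5 = 3 completes the 8 across.
R2C1 = 8 − 4 = 4 completes the 8 down.
R2C2 = 11 − 4 = 7 completes the 11 across.

3 5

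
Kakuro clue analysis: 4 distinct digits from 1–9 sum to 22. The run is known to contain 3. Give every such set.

{2,3,8,9}; {3,4,6,9}; {3,4,7,8}; {3,5,6,8}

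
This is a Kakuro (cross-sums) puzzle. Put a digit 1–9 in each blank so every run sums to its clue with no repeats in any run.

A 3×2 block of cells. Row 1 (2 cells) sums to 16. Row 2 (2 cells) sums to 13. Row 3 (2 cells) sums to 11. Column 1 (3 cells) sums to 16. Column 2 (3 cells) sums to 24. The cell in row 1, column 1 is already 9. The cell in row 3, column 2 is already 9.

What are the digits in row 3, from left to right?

2, 9

16 in 2 cells must be {7,9}; 24 in 3 cells must be {7,8,9}.
(1,2) = 16 − 9 = 7 completes the 16 across.
(2,2) = 24 − 16 = 8 completes the 24 down.
(3,1) = 11 − 9 = 2 completes the 11 across.
(2,1) = 13 − 8 = 5 completes the 13 across.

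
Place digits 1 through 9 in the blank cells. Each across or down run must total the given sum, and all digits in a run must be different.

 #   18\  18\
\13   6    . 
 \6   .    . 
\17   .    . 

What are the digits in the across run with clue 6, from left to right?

17 in 2 cells must be {8,9}.
R1C2 = 13 − 6 = 7 completes the 13 across.
No cell is forced outright now. R2C1 can only be 4 or 5 (the digits allowed by both its 6 across and its 18 down). If R2C1 = 5: then R2C2 would have to be in {1} for the 6 across but in {2,3,5,6,8,9} for the 18 down — contradiction. So R2C1 = 4.
R2C2 = 6 − 4 = 2 completes the 6 across.
R3C1 = 18 − 10 = 8 completes the 18 down.
R3C2 = 17 − 8 = 9 completes the 17 across.

4 2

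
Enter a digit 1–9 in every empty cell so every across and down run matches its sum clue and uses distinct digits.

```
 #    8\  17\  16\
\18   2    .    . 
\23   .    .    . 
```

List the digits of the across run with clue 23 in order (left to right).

6 8 9

23 in 3 cells must be {6,8,9}; 17 in 2 cells must be {8,9}; 16 in 2 cells must be {7,9}.
Given what's placed, R1C2 must be 9 to fit the 18 across and 17 down.
R1C3 = 18 − 11 = 7 completes the 18 across.
R2C1 = 8 − 2 = 6 completes the 8 down.
R2C2 = 17 − 9 = 8 completes the 17 down.
R2C3 = 23 − 14 = 9 completes the 23 across.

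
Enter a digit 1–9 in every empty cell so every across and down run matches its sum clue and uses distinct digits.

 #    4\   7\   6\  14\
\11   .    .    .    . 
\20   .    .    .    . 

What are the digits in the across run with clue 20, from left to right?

1, 6, 4, 9

11 in 4 cells must be {1,2,3,5}; 4 in 2 cells must be {1,3}.
Only 5 fits R1C4 under both its across sum 11 and down sum 14.
R2C4 = 14 − 5 = 9 completes the 14 down.
Nothing is forced directly, so branch on R1C1, whose candidates are 1 or 3. If R1C1 = 1: that forces R1C3 = 2, R2C1 = 3, after which R2C3 would have to be in {1,2,6,7} for the 20 across but in {4} for the 6 down — contradiction. So R1C1 = 3.
R2C1 = 4 − 3 = 1 completes the 4 down.
No cell is forced outright now. R2C3 can only be 2 or 4 (the digits allowed by both its 20 across and its 6 down). If R2C3 = 2: then R1C3 would have to be in {1,2} for the 11 across but in {4} for the 6 down — contradiction. So R2C3 = 4.
R1C3 = 6 − 4 = 2 completes the 6 down.
R2C2 = 20 − 14 = 6 completes the 20 across.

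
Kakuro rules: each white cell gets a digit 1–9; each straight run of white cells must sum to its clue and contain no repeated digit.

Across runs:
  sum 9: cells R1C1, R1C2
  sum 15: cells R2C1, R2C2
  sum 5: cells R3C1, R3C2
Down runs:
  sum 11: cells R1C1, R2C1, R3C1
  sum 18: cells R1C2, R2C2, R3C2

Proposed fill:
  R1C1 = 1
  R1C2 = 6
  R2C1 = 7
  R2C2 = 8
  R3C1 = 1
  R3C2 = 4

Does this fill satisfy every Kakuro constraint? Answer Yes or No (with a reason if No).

No — the across run R1C1–R1C2 sums to 7, not 9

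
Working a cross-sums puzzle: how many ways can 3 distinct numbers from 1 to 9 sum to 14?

8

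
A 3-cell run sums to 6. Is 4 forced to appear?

No

The only way to make 6 from 3 distinct digits is {1,2,3}, which does not contain 4.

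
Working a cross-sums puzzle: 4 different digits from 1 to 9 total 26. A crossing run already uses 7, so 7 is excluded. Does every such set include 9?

Every partition of 26 into 4 distinct digits under that restriction includes 9: {3,6,8,9}, {4,5,8,9}.

Yes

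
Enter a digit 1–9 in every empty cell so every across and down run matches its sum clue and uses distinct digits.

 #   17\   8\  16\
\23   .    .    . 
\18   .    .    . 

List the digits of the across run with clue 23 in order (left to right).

23 in 3 cells must be {6,8,9}; 17 in 2 cells must be {8,9}; 16 in 2 cells must be {7,9}.
The 23 across and the 8 down share only 6, so R1C2 = 6.
Given what's placed, R1C3 must be 9 to fit the 23 across and 16 down.
R2C2 = 8 − 6 = 2 completes the 8 down.
R2C3 = 16 − 9 = 7 completes the 16 down.
R1C1 = 23 − 15 = 8 completes the 23 across.
R2C1 = 18 − 9 = 9 completes the 18 across.

8, 6, 9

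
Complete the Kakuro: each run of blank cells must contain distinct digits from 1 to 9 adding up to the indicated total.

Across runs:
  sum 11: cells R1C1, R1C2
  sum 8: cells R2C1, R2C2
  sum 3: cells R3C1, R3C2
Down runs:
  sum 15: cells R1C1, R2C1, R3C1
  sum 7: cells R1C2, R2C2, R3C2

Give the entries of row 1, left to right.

7, 4

3 in 2 cells must be {1,2}; 7 in 3 cells must be {1,2,4}.
Nothing is forced directly, so branch on R1C2, whose candidates are 2 or 4. If R1C2 = 2: that forces R1C1 = 9, R2C2 = 1, after which R3C2 would have to be in {1,2} for the 3 across but in {4} for the 7 down — contradiction. So R1C2 = 4.
R1C1 = 11 − 4 = 7 completes the 11 across.
Given what's placed, R3C1 must be 2 to fit the 3 across and 15 down.
R3C2 = 3 − 2 = 1 completes the 3 across.
R2C1 = 15 − 9 = 6 completes the 15 down.
R2C2 = 8 − 6 = 2 completes the 8 across.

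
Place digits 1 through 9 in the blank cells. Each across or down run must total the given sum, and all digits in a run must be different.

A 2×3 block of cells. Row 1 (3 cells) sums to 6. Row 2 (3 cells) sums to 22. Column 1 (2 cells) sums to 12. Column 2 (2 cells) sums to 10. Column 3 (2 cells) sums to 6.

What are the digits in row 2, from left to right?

9 8 5

6 in 3 cells must be {1,2,3}.
The 6 across and the 12 down share only 3, so (1,1) = 3.
(2,1) = 12 − 3 = 9 completes the 12 down.
Given what's placed, (2,3) must be 5 to fit the 22 across and 6 down.
(1,3) = 6 − 5 = 1 completes the 6 down.
(2,2) = 22 − 14 = 8 completes the 22 across.
(1,2) = 6 − 4 = 2 completes the 6 across.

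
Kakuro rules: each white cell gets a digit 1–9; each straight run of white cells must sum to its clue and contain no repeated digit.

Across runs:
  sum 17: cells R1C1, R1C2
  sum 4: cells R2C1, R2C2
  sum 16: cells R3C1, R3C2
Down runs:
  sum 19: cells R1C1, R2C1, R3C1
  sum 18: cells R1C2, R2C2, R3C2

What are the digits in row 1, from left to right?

9 8

17 in 2 cells must be {8,9}; 4 in 2 cells must be {1,3}; 16 in 2 cells must be {7,9}.
The 4 across and the 19 down share only 3, so R2C1 = 3.
R2C2 = 4 − 3 = 1 completes the 4 across.
Given what's placed, R3C2 must be 9 to fit the 16 across and 18 down.
R1C1 = 9: the only remaining digit allowed by both the 17 across and the 19 down.
R1C2 = 17 − 9 = 8 completes the 17 across.
R3C1 = 16 − 9 = 7 completes the 16 across.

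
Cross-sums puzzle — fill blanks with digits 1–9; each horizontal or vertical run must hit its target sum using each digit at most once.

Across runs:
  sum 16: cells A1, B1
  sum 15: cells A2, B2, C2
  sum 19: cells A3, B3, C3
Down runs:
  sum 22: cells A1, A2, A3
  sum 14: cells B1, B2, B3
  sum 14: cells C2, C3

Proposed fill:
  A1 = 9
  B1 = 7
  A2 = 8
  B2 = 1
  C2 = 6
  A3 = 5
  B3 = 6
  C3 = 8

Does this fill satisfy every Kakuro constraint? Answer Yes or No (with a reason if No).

Across: 9+7=16; 8+1+6=15; 5+6+8=19. Down: 9+8+5=22; 7+1+6=14; 6+8=14. No digit repeats within any run.

Yes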